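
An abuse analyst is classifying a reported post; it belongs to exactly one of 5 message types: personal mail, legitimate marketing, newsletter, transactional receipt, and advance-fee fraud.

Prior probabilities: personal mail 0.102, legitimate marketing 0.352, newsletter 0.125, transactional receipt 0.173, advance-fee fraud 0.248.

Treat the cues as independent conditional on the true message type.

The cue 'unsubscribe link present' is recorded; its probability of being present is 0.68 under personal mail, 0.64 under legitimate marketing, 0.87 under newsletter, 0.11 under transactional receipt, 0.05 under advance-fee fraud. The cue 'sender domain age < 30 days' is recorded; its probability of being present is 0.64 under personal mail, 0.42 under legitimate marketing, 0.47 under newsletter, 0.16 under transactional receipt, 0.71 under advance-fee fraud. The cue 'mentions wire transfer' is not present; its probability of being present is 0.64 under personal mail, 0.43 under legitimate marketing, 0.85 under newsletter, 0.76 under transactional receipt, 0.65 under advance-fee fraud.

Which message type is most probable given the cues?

For each hypothesis, the unnormalized posterior weight is prior × product of the cue likelihoods (using 1 − P(present | H) for each absent cue):
  personal mail: 0.102 × 0.68 × 0.64 × (1 − 0.64) = 0.015981
  legitimate marketing: 0.352 × 0.64 × 0.42 × (1 − 0.43) = 0.053932
  newsletter: 0.125 × 0.87 × 0.47 × (1 − 0.85) = 0.0076669
  transactional receipt: 0.173 × 0.11 × 0.16 × (1 − 0.76) = 0.00073075
  advance-fee fraud: 0.248 × 0.05 × 0.71 × (1 − 0.65) = 0.0030814
The unnormalized weights sum to 0.081392.
P(personal mail | evidence) ≈ 0.015981 / 0.081392 ≈ 0.196
P(legitimate marketing | evidence) ≈ 0.053932 / 0.081392 ≈ 0.663
P(newsletter | evidence) ≈ 0.0076669 / 0.081392 ≈ 0.094
P(transactional receipt | evidence) ≈ 0.00073075 / 0.081392 ≈ 0.009
P(advance-fee fraud | evidence) ≈ 0.0030814 / 0.081392 ≈ 0.038
The largest is 0.663, so legitimate marketing is most probable.

legitimate marketing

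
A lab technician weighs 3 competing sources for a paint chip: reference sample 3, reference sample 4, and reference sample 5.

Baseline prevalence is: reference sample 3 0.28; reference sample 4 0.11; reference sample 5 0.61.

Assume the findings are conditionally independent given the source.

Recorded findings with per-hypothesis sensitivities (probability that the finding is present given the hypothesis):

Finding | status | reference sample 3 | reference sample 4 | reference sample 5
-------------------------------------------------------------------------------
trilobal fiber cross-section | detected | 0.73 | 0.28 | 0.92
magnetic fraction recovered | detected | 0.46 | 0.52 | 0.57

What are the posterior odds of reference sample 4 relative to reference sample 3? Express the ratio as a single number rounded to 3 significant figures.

Posterior odds equal prior odds times the likelihood ratio; only the two competing hypotheses matter.
  reference sample 4: 0.11 × 0.28 × 0.52 = 0.016016
  reference sample 3: 0.28 × 0.73 × 0.46 = 0.094024
Odds(reference sample 4 : reference sample 3) = 0.016016 / 0.094024 ≈ 0.170.

0.170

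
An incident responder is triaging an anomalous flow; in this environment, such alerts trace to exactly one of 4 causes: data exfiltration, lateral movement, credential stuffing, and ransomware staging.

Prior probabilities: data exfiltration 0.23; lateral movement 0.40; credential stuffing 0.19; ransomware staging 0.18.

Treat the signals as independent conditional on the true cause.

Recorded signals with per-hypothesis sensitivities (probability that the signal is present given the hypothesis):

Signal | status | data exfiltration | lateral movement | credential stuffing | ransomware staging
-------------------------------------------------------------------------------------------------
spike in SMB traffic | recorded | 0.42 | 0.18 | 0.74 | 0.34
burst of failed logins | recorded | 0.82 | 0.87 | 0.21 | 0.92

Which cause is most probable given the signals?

data exfiltration

Multiply each prior by the joint likelihood of the signal pattern:
  data exfiltration: 0.23 × 0.42 × 0.82 = 0.079212
  lateral movement: 0.40 × 0.18 × 0.87 = 0.06264
  credential stuffing: 0.19 × 0.74 × 0.21 = 0.029526
  ransomware staging: 0.18 × 0.34 × 0.92 = 0.056304
Normalizing constant Z = 0.079212 + 0.06264 + 0.029526 + 0.056304 = 0.22768.
P(data exfiltration | evidence) ≈ 0.079212 / 0.22768 ≈ 0.348
P(lateral movement | evidence) ≈ 0.06264 / 0.22768 ≈ 0.275
P(credential stuffing | evidence) ≈ 0.029526 / 0.22768 ≈ 0.130
P(ransomware staging | evidence) ≈ 0.056304 / 0.22768 ≈ 0.247
The largest is 0.348, so data exfiltration is most probable.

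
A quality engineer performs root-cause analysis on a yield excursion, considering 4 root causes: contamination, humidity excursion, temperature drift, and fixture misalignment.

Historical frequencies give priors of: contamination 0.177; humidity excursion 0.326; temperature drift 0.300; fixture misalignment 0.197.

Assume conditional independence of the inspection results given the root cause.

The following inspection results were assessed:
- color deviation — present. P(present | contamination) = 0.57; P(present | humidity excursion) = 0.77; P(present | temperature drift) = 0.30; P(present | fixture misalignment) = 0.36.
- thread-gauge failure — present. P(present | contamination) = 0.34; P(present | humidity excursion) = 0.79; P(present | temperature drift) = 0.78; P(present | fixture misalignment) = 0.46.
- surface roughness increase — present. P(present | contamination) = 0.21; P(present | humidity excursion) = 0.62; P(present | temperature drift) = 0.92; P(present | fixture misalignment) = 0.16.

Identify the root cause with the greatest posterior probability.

humidity excursion

By Bayes' rule with conditional independence, the unnormalized weight for each hypothesis is prior × ∏ likelihoods:
  contamination: 0.177 × 0.57 × 0.34 × 0.21 = 0.0072035
  humidity excursion: 0.326 × 0.77 × 0.79 × 0.62 = 0.12295
  temperature drift: 0.300 × 0.30 × 0.78 × 0.92 = 0.064584
  fixture misalignment: 0.197 × 0.36 × 0.46 × 0.16 = 0.0052197
The unnormalized weights sum to 0.19996.
P(contamination | evidence) ≈ 0.0072035 / 0.19996 ≈ 0.036
P(humidity excursion | evidence) ≈ 0.12295 / 0.19996 ≈ 0.615
P(temperature drift | evidence) ≈ 0.064584 / 0.19996 ≈ 0.323
P(fixture misalignment | evidence) ≈ 0.0052197 / 0.19996 ≈ 0.026
The largest is 0.615, so humidity excursion is most probable.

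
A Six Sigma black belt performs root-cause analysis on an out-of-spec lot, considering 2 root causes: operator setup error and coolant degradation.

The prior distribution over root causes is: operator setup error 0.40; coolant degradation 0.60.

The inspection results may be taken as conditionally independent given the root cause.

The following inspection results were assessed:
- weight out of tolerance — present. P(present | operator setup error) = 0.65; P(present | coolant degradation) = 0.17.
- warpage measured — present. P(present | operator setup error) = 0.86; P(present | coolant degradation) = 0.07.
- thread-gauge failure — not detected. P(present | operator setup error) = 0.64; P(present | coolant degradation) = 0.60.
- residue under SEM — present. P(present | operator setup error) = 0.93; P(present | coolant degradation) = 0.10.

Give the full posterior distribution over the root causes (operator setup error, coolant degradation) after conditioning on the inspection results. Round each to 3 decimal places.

By Bayes' rule with conditional independence, the unnormalized weight for each hypothesis is prior × ∏ likelihoods (using 1 − P(present | H) for each absent inspection result):
  operator setup error: 0.40 × 0.65 × 0.86 × (1 − 0.64) × 0.93 = 0.074861
  coolant degradation: 0.60 × 0.17 × 0.07 × (1 − 0.60) × 0.10 = 0.0002856
Marginal likelihood of the evidence = 0.075147.
P(operator setup error | evidence) = 0.074861 / 0.075147 ≈ 0.996
P(coolant degradation | evidence) = 0.0002856 / 0.075147 ≈ 0.004

0.996, 0.004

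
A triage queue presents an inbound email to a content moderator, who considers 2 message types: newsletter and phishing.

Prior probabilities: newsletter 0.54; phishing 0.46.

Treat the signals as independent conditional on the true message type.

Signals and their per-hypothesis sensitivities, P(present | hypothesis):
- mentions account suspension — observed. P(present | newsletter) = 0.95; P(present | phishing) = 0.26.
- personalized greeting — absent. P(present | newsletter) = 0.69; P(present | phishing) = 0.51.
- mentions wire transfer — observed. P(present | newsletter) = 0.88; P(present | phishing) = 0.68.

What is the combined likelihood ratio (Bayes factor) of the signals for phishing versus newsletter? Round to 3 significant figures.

0.334

The Bayes factor is the ratio of the joint likelihoods of the signal pattern under the two hypotheses (using 1 − P(present | H) for each absent signal).
  phishing: 0.26 × (1 − 0.51) × 0.68 = 0.086632
  newsletter: 0.95 × (1 − 0.69) × 0.88 = 0.25916
Bayes factor = 0.086632 / 0.25916 ≈ 0.334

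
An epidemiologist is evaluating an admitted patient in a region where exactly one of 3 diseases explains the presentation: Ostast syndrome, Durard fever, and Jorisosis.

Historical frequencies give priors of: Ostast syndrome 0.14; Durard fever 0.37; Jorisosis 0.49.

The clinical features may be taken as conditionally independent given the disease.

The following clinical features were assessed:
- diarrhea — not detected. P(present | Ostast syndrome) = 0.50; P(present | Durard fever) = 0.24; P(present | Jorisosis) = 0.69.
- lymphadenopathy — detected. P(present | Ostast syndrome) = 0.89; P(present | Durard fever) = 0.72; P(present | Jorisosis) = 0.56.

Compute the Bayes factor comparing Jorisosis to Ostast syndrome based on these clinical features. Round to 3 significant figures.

0.390

Joint likelihood of the clinical feature pattern under each hypothesis (using 1 − P(present | H) for each absent clinical feature):
  Jorisosis: (1 − 0.69) × 0.56 = 0.1736
  Ostast syndrome: (1 − 0.50) × 0.89 = 0.445
Bayes factor = 0.1736 / 0.445 ≈ 0.390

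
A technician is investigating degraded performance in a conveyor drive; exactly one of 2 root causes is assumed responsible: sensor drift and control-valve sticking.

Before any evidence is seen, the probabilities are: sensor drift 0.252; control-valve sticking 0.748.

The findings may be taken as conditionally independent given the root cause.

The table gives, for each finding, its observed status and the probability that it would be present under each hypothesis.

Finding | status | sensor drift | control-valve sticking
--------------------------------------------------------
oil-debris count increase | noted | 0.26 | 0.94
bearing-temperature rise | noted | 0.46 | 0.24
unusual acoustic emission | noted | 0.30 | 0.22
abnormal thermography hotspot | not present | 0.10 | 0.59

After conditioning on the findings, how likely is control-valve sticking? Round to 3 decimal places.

0.652

For each hypothesis, the unnormalized posterior weight is prior × product of the finding likelihoods (using 1 − P(present | H) for each absent finding):
  sensor drift: 0.252 × 0.26 × 0.46 × 0.30 × (1 − 0.10) = 0.0081376
  control-valve sticking: 0.748 × 0.94 × 0.24 × 0.22 × (1 − 0.59) = 0.015221
Marginal likelihood of the evidence = 0.023359.
P(control-valve sticking | evidence) = 0.015221 / 0.023359 ≈ 0.652.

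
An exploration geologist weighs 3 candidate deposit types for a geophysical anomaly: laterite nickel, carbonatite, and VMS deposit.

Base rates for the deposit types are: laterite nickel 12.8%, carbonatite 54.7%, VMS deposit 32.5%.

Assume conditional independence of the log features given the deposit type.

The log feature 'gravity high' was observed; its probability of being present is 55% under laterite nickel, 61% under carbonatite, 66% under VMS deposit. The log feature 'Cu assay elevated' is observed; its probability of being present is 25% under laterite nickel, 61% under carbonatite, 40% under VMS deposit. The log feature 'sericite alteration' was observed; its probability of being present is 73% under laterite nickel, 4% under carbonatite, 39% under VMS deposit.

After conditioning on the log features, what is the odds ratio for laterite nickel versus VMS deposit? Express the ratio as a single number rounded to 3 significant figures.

0.384

Unnormalized posterior weight (prior times the log feature likelihoods) for each of the two hypotheses:
  laterite nickel: 0.128 × 0.55 × 0.25 × 0.73 = 0.012848
  VMS deposit: 0.325 × 0.66 × 0.40 × 0.39 = 0.033462
Posterior odds = 0.012848 / 0.033462 ≈ 0.384.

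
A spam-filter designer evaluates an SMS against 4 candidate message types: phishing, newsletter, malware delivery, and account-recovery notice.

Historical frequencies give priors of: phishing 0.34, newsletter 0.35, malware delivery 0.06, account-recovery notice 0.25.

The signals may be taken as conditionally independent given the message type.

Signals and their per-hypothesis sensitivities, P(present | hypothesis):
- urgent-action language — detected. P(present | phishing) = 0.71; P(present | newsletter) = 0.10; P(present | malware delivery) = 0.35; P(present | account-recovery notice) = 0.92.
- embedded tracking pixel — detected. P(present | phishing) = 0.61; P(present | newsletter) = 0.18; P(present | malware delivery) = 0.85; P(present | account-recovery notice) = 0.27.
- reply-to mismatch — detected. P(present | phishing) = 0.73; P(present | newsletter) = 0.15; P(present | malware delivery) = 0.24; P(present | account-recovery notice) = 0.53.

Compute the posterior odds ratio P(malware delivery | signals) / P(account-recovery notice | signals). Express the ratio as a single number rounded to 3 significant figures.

0.130

Posterior odds equal prior odds times the likelihood ratio; only the two competing hypotheses matter.
  malware delivery: 0.06 × 0.35 × 0.85 × 0.24 = 0.004284
  account-recovery notice: 0.25 × 0.92 × 0.27 × 0.53 = 0.032913
Odds(malware delivery : account-recovery notice) = 0.004284 / 0.032913 ≈ 0.130.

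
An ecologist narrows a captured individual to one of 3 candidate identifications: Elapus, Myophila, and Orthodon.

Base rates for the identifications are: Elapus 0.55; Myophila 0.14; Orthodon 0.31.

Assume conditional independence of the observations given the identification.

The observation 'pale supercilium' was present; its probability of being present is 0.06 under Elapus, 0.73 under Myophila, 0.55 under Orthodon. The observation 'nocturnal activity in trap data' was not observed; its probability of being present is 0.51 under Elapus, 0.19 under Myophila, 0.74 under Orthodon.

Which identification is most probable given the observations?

Myophila

By Bayes' rule with conditional independence, the unnormalized weight for each hypothesis is prior × ∏ likelihoods (using 1 − P(present | H) for each absent observation):
  Elapus: 0.55 × 0.06 × (1 − 0.51) = 0.01617
  Myophila: 0.14 × 0.73 × (1 − 0.19) = 0.082782
  Orthodon: 0.31 × 0.55 × (1 − 0.74) = 0.04433
The unnormalized weights sum to 0.14328.
P(Elapus | evidence) ≈ 0.01617 / 0.14328 ≈ 0.113
P(Myophila | evidence) ≈ 0.082782 / 0.14328 ≈ 0.578
P(Orthodon | evidence) ≈ 0.04433 / 0.14328 ≈ 0.309
The largest is 0.578, so Myophila is most probable.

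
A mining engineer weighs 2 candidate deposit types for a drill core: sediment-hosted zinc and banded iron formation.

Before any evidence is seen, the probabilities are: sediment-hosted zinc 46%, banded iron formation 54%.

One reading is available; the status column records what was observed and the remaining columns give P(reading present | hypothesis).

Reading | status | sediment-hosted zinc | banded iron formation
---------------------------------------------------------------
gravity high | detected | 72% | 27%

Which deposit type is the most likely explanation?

For each hypothesis, the unnormalized posterior weight is prior × likelihood:
  sediment-hosted zinc: 0.46 × 0.72 = 0.3312
  banded iron formation: 0.54 × 0.27 = 0.1458
Marginal likelihood of the evidence = 0.477.
P(sediment-hosted zinc | evidence) ≈ 0.3312 / 0.477 ≈ 0.694
P(banded iron formation | evidence) ≈ 0.1458 / 0.477 ≈ 0.306
The largest is 0.694, so sediment-hosted zinc is most probable.

sediment-hosted zinc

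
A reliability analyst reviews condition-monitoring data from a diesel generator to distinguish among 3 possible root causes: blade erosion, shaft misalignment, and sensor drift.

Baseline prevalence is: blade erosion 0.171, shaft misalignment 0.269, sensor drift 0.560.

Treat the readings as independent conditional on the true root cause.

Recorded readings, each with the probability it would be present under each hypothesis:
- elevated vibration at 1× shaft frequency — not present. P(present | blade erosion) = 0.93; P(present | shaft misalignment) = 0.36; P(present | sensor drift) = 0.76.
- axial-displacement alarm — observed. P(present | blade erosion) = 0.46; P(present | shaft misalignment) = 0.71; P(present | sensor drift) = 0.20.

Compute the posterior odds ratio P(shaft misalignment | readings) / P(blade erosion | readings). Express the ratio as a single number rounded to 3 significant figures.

22.2

Posterior odds equal prior odds times the likelihood ratio; only the two competing hypotheses matter (using 1 − P(present | H) for each absent reading).
  shaft misalignment: 0.269 × (1 − 0.36) × 0.71 = 0.12223
  blade erosion: 0.171 × (1 − 0.93) × 0.46 = 0.0055062
Posterior odds = 0.12223 / 0.0055062 ≈ 22.2.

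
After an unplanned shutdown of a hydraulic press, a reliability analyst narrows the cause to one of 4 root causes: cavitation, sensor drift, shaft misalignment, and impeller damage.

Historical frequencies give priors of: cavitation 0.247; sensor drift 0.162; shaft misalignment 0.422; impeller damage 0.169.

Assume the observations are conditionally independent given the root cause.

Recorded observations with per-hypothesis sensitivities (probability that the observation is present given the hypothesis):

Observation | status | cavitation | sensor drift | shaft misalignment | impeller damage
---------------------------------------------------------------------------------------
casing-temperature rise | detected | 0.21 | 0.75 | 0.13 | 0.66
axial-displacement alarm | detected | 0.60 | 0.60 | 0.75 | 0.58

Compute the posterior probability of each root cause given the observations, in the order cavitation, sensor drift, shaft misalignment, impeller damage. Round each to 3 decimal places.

Multiply each prior by the joint likelihood of the evidence pattern:
  cavitation: 0.247 × 0.21 × 0.60 = 0.031122
  sensor drift: 0.162 × 0.75 × 0.60 = 0.0729
  shaft misalignment: 0.422 × 0.13 × 0.75 = 0.041145
  impeller damage: 0.169 × 0.66 × 0.58 = 0.064693
Marginal likelihood of the evidence = 0.20986.
P(cavitation | evidence) = 0.031122 / 0.20986 ≈ 0.148
P(sensor drift | evidence) = 0.0729 / 0.20986 ≈ 0.347
P(shaft misalignment | evidence) = 0.041145 / 0.20986 ≈ 0.196
P(impeller damage | evidence) = 0.064693 / 0.20986 ≈ 0.308

0.148, 0.347, 0.196, 0.308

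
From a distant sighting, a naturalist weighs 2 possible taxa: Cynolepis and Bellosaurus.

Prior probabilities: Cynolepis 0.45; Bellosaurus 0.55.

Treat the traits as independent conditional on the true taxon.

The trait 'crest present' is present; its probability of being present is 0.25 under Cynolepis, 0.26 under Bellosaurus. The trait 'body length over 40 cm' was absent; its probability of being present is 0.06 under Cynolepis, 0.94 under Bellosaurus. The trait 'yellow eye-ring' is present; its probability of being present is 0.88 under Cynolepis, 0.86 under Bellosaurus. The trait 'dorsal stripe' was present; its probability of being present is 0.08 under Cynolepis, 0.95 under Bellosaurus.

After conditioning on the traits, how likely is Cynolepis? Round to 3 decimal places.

By Bayes' rule with conditional independence, the unnormalized weight for each hypothesis is prior × ∏ likelihoods (using 1 − P(present | H) for each absent trait):
  Cynolepis: 0.45 × 0.25 × (1 − 0.06) × 0.88 × 0.08 = 0.0074448
  Bellosaurus: 0.55 × 0.26 × (1 − 0.94) × 0.86 × 0.95 = 0.0070099
Marginal likelihood of the evidence = 0.014455.
P(Cynolepis | evidence) = 0.0074448 / 0.014455 ≈ 0.515.

0.515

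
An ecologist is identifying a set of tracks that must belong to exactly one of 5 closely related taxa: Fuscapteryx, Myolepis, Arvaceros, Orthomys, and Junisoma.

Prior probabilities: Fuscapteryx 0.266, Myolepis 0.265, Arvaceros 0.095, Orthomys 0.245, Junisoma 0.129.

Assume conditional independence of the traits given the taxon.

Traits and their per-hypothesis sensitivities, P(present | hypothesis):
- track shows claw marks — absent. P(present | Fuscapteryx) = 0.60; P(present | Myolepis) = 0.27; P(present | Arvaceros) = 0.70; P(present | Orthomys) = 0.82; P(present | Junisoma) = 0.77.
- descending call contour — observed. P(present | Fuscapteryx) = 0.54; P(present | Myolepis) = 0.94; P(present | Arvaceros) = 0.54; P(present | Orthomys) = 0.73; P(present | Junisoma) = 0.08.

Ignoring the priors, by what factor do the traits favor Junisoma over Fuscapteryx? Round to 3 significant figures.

0.0852

Take the product of per-trait likelihoods under each hypothesis (using 1 − P(present | H) for each absent trait), then divide.
  Junisoma: (1 − 0.77) × 0.08 = 0.0184
  Fuscapteryx: (1 − 0.60) × 0.54 = 0.216
Bayes factor = 0.0184 / 0.216 ≈ 0.0852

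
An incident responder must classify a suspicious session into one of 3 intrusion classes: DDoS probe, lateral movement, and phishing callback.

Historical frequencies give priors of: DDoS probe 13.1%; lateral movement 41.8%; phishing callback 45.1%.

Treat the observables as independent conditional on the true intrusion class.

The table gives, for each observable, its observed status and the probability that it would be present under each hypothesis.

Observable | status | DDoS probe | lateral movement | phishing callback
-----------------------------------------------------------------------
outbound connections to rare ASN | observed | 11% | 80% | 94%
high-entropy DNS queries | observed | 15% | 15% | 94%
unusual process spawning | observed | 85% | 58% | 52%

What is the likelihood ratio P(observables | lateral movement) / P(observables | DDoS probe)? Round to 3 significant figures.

Joint likelihood of the observable pattern under each hypothesis:
  lateral movement: 0.80 × 0.15 × 0.58 = 0.0696
  DDoS probe: 0.11 × 0.15 × 0.85 = 0.014025
Bayes factor = 0.0696 / 0.014025 ≈ 4.96

4.96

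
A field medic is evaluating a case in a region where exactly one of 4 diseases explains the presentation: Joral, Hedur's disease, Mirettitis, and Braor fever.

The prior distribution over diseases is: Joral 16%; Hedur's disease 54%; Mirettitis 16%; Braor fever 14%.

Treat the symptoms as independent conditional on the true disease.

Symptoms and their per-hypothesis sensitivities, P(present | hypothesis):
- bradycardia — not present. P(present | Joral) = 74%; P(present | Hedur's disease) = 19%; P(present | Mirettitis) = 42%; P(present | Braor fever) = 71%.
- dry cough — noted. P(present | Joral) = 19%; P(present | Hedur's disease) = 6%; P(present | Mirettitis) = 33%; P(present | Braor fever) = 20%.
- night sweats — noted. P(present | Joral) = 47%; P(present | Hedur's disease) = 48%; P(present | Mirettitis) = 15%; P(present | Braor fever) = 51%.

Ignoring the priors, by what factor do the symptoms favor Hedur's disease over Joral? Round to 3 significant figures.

The Bayes factor is the ratio of the joint likelihoods of the symptom pattern under the two hypotheses (using 1 − P(present | H) for each absent symptom).
  Hedur's disease: (1 − 0.19) × 0.06 × 0.48 = 0.023328
  Joral: (1 − 0.74) × 0.19 × 0.47 = 0.023218
Bayes factor = 0.023328 / 0.023218 ≈ 1.00

1.00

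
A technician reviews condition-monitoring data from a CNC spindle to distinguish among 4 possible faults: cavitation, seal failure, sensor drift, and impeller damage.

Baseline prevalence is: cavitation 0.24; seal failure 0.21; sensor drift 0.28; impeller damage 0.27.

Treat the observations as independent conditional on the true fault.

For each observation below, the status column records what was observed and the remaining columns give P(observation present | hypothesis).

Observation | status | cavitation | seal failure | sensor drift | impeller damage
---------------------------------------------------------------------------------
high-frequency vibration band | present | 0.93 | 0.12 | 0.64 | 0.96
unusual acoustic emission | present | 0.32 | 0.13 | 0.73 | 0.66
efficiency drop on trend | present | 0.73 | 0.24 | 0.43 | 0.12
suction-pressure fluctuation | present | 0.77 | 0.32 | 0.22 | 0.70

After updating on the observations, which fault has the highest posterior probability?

cavitation

By Bayes' rule with conditional independence, the unnormalized weight for each hypothesis is prior × ∏ likelihoods:
  cavitation: 0.24 × 0.93 × 0.32 × 0.73 × 0.77 = 0.040147
  seal failure: 0.21 × 0.12 × 0.13 × 0.24 × 0.32 = 0.0002516
  sensor drift: 0.28 × 0.64 × 0.73 × 0.43 × 0.22 = 0.012375
  impeller damage: 0.27 × 0.96 × 0.66 × 0.12 × 0.70 = 0.01437
Marginal likelihood of the evidence = 0.067144.
P(cavitation | evidence) ≈ 0.040147 / 0.067144 ≈ 0.598
P(seal failure | evidence) ≈ 0.0002516 / 0.067144 ≈ 0.004
P(sensor drift | evidence) ≈ 0.012375 / 0.067144 ≈ 0.184
P(impeller damage | evidence) ≈ 0.01437 / 0.067144 ≈ 0.214
The largest is 0.598, so cavitation is most probable.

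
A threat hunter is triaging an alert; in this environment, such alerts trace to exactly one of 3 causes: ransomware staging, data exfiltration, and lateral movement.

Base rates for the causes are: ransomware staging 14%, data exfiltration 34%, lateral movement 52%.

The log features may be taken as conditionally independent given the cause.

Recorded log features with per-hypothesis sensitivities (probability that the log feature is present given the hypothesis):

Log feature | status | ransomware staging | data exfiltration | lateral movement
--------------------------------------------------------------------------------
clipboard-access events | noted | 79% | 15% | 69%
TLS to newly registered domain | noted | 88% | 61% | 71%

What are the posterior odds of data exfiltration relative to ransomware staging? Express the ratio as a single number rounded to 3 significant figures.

0.320

The normalizing constant cancels in an odds ratio, so compute prior × likelihood for the two hypotheses only:
  data exfiltration: 0.34 × 0.15 × 0.61 = 0.03111
  ransomware staging: 0.14 × 0.79 × 0.88 = 0.097328
Posterior odds = 0.03111 / 0.097328 ≈ 0.320.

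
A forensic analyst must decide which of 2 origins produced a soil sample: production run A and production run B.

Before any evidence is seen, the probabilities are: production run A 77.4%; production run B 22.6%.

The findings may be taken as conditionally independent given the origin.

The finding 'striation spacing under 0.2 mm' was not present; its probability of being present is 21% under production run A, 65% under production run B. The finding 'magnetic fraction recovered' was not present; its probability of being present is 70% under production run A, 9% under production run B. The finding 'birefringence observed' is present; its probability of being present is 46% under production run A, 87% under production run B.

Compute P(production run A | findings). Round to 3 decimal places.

For each hypothesis, the unnormalized posterior weight is prior × product of the finding likelihoods (using 1 − P(present | H) for each absent finding):
  production run A: 0.774 × (1 − 0.21) × (1 − 0.70) × 0.46 = 0.084381
  production run B: 0.226 × (1 − 0.65) × (1 − 0.09) × 0.87 = 0.062623
Normalizing constant Z = 0.084381 + 0.062623 = 0.147.
P(production run A | evidence) = 0.084381 / 0.147 ≈ 0.574.

0.574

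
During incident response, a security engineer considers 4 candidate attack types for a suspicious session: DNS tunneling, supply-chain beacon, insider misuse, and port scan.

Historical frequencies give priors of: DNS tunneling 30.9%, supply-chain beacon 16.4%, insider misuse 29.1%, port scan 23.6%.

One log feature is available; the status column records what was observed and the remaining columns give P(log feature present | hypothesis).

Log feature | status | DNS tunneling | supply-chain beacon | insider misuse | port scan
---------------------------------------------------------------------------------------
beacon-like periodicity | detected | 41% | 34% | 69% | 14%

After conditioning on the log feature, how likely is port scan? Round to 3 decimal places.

0.079

For each hypothesis, the unnormalized posterior weight is prior × likelihood:
  DNS tunneling: 0.309 × 0.41 = 0.12669
  supply-chain beacon: 0.164 × 0.34 = 0.05576
  insider misuse: 0.291 × 0.69 = 0.20079
  port scan: 0.236 × 0.14 = 0.03304
The unnormalized weights sum to 0.41628.
P(port scan | evidence) = 0.03304 / 0.41628 ≈ 0.079.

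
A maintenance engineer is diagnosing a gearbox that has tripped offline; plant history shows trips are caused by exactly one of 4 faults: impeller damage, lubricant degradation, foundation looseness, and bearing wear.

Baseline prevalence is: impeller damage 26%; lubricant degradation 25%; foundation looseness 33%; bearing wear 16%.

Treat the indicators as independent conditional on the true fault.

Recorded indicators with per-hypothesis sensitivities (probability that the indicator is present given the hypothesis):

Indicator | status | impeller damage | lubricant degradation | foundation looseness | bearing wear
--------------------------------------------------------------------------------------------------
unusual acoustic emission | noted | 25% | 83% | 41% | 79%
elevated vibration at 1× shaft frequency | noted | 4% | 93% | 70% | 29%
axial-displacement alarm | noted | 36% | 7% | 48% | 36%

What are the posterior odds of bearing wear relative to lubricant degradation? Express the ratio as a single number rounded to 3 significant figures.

0.977

Unnormalized posterior weight (prior times the indicator likelihoods) for each of the two hypotheses:
  bearing wear: 0.16 × 0.79 × 0.29 × 0.36 = 0.013196
  lubricant degradation: 0.25 × 0.83 × 0.93 × 0.07 = 0.013508
Odds(bearing wear : lubricant degradation) = 0.013196 / 0.013508 ≈ 0.977.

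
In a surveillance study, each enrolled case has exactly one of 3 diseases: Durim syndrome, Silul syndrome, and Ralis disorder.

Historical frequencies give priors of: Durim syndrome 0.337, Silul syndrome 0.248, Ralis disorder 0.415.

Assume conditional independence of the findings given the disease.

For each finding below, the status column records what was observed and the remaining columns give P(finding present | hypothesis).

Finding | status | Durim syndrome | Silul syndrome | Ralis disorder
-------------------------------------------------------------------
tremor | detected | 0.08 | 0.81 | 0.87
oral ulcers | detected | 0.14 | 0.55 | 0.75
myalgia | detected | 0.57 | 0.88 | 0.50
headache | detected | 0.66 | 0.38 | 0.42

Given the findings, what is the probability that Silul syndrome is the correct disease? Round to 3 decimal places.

0.388

For each hypothesis, the unnormalized posterior weight is prior × product of the finding likelihoods:
  Durim syndrome: 0.337 × 0.08 × 0.14 × 0.57 × 0.66 = 0.0014199
  Silul syndrome: 0.248 × 0.81 × 0.55 × 0.88 × 0.38 = 0.036946
  Ralis disorder: 0.415 × 0.87 × 0.75 × 0.50 × 0.42 = 0.056865
The unnormalized weights sum to 0.095231.
P(Silul syndrome | evidence) = 0.036946 / 0.095231 ≈ 0.388.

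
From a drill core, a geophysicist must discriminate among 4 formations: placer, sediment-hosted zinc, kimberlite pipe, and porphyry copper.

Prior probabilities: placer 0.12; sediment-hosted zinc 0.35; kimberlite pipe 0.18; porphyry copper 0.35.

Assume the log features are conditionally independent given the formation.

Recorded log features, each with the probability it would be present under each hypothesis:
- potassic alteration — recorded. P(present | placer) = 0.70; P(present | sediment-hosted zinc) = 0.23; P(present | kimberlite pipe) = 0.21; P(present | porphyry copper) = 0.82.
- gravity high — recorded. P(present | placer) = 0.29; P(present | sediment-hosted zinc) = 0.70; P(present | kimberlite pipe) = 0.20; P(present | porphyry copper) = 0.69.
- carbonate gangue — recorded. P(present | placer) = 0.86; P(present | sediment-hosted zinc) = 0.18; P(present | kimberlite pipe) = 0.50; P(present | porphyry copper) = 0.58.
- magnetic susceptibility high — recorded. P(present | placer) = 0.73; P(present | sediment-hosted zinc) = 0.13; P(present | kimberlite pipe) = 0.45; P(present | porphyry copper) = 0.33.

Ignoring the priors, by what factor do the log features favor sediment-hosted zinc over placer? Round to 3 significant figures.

Take the product of per-log feature likelihoods under each hypothesis, then divide.
  sediment-hosted zinc: 0.23 × 0.70 × 0.18 × 0.13 = 0.0037674
  placer: 0.70 × 0.29 × 0.86 × 0.73 = 0.12744
Bayes factor = 0.0037674 / 0.12744 ≈ 0.0296

0.0296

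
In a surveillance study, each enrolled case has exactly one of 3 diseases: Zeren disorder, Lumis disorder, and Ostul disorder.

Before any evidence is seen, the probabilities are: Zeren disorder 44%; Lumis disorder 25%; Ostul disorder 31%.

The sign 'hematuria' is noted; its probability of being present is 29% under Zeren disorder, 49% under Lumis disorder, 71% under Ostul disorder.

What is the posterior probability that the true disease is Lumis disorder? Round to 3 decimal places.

0.261

For each hypothesis, the unnormalized posterior weight is prior × likelihood:
  Zeren disorder: 0.44 × 0.29 = 0.1276
  Lumis disorder: 0.25 × 0.49 = 0.1225
  Ostul disorder: 0.31 × 0.71 = 0.2201
Normalizing constant Z = 0.1276 + 0.1225 + 0.2201 = 0.4702.
P(Lumis disorder | evidence) = 0.1225 / 0.4702 ≈ 0.261.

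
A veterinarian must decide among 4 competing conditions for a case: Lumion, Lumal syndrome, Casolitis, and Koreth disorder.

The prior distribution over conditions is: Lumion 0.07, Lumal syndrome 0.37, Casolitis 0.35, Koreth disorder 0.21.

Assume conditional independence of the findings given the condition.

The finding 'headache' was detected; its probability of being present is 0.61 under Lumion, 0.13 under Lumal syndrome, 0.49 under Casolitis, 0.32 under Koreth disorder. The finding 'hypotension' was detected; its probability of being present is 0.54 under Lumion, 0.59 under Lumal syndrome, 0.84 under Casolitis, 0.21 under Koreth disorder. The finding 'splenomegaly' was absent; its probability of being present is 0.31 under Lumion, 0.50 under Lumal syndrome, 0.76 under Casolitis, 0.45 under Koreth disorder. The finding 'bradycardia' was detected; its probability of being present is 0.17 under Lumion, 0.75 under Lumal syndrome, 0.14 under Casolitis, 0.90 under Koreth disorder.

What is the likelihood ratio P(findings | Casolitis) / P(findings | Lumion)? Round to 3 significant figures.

Take the product of per-finding likelihoods under each hypothesis (using 1 − P(present | H) for each absent finding), then divide.
  Casolitis: 0.49 × 0.84 × (1 − 0.76) × 0.14 = 0.01383
  Lumion: 0.61 × 0.54 × (1 − 0.31) × 0.17 = 0.038639
Bayes factor = 0.01383 / 0.038639 ≈ 0.358

0.358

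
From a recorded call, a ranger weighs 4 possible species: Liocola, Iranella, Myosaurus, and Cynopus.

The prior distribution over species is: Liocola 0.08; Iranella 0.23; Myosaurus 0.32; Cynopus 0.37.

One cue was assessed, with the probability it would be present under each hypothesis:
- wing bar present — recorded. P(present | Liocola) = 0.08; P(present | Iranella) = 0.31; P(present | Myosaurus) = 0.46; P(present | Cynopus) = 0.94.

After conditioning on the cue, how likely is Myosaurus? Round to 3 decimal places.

0.257

Multiply each prior by the likelihood of the cue:
  Liocola: 0.08 × 0.08 = 0.0064
  Iranella: 0.23 × 0.31 = 0.0713
  Myosaurus: 0.32 × 0.46 = 0.1472
  Cynopus: 0.37 × 0.94 = 0.3478
The unnormalized weights sum to 0.5727.
P(Myosaurus | evidence) = 0.1472 / 0.5727 ≈ 0.257.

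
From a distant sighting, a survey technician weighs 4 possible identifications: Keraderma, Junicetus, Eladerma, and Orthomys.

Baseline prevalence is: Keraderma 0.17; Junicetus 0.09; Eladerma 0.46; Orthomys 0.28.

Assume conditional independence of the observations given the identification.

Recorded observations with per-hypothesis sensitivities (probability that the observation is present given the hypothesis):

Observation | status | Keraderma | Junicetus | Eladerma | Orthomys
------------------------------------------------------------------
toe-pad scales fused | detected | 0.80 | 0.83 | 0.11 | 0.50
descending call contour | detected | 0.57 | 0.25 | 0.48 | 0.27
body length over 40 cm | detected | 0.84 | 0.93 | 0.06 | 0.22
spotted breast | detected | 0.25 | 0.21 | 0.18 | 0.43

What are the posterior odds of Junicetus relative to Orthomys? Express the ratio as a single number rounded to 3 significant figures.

The normalizing constant cancels in an odds ratio, so compute prior × likelihood for the two hypotheses only:
  Junicetus: 0.09 × 0.83 × 0.25 × 0.93 × 0.21 = 0.0036472
  Orthomys: 0.28 × 0.50 × 0.27 × 0.22 × 0.43 = 0.0035759
Odds(Junicetus : Orthomys) = 0.0036472 / 0.0035759 ≈ 1.02.

1.02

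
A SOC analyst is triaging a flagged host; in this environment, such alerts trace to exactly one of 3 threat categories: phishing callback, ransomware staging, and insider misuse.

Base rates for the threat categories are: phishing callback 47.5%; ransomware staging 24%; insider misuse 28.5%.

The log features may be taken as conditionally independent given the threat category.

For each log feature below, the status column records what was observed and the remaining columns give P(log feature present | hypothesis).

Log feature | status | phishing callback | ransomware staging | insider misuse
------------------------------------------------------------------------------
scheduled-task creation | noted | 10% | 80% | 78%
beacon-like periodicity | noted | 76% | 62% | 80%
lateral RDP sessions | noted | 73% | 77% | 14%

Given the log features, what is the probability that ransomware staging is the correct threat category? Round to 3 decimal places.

0.641

For each hypothesis, the unnormalized posterior weight is prior × product of the log feature likelihoods:
  phishing callback: 0.475 × 0.10 × 0.76 × 0.73 = 0.026353
  ransomware staging: 0.240 × 0.80 × 0.62 × 0.77 = 0.091661
  insider misuse: 0.285 × 0.78 × 0.80 × 0.14 = 0.024898
Normalizing constant Z = 0.026353 + 0.091661 + 0.024898 = 0.14291.
P(ransomware staging | evidence) = 0.091661 / 0.14291 ≈ 0.641.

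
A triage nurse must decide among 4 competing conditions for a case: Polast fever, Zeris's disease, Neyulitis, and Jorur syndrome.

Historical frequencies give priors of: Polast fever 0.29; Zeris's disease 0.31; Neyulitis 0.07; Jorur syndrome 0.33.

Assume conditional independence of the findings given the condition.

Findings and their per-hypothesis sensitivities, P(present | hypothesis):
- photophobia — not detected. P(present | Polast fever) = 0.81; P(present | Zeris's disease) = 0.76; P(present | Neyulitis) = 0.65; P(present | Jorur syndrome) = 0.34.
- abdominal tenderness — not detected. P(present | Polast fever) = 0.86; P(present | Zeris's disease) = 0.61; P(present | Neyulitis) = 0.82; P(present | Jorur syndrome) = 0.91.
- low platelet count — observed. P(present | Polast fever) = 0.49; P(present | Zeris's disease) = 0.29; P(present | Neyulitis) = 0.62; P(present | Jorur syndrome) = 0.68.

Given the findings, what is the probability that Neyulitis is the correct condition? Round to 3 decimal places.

0.097

For each hypothesis, the unnormalized posterior weight is prior × product of the finding likelihoods (using 1 − P(present | H) for each absent finding):
  Polast fever: 0.29 × (1 − 0.81) × (1 − 0.86) × 0.49 = 0.0037799
  Zeris's disease: 0.31 × (1 − 0.76) × (1 − 0.61) × 0.29 = 0.0084146
  Neyulitis: 0.07 × (1 − 0.65) × (1 − 0.82) × 0.62 = 0.0027342
  Jorur syndrome: 0.33 × (1 − 0.34) × (1 − 0.91) × 0.68 = 0.013329
Marginal likelihood of the evidence = 0.028258.
P(Neyulitis | evidence) = 0.0027342 / 0.028258 ≈ 0.097.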